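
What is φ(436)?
216

436 = 2^2 × 109
φ(n) = n × ∏(1 - 1/p) for each prime p dividing n
φ(436) = 436 × (1 - 1/2) × (1 - 1/109) = 216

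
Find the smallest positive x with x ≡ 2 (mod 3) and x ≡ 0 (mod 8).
8

Using Chinese Remainder Theorem:
M = 3 × 8 = 24
M1 = 8, M2 = 3
y1 = 8^(-1) mod 3 = 2
y2 = 3^(-1) mod 8 = 3
x = (2×8×2 + 0×3×3) mod 24 = 8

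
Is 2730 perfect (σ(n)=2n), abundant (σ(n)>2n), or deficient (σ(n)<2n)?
abundant

Proper divisors of 2730: sum = 1 + 2 + 3 + 5 + 6 + 7 + 10 + 13 + ... + 455 + 546 + 910 + 1365 (31 divisors) = 5334
Since 5334 > 2730, 2730 is abundant.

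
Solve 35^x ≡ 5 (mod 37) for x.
5

Baby-step giant-step with step n = ⌈√37⌉ = 7.
Baby steps 35^j mod 37 (j:value) for j=0..6: 0:1, 1:35, 2:4, 3:29, 4:16, 5:5, 6:27.
h = 5 is already in the table at j=5, so x = 5.
Check: 35^5 ≡ 5 (mod 37).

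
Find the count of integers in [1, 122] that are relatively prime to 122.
60

122 = 2 × 61
φ(n) = n × ∏(1 - 1/p) for each prime p dividing n
φ(122) = 122 × (1 - 1/2) × (1 - 1/61) = 60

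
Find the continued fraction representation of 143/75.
[1; 1, 9, 1, 2, 2]

Euclidean algorithm steps:
143 = 1 × 75 + 68
75 = 1 × 68 + 7
68 = 9 × 7 + 5
7 = 1 × 5 + 2
5 = 2 × 2 + 1
2 = 2 × 1 + 0
Continued fraction: [1; 1, 9, 1, 2, 2]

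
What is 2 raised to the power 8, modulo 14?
4

Repeated squaring. Binary of 8 = 1000.
2^1 ≡ 2 (mod 14); 2^2 ≡ 4 (mod 14); 2^4 ≡ 2 (mod 14); 2^8 ≡ 4 (mod 14)
2^8 = 2^8 ≡ 4 (mod 14)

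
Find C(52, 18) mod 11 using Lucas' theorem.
10

Using Lucas' theorem:
Write n=52 and k=18 in base 11:
n in base 11: [4, 8]
k in base 11: [1, 7]
C(52,18) mod 11 = ∏ C(n_i, k_i) mod 11
Digit binomials (mod 11): C(4,1) = 4; C(8,7) = 8
Product: 4 × 8 = 32 ≡ 10 (mod 11)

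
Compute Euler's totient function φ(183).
120

183 = 3 × 61
φ(n) = n × ∏(1 - 1/p) for each prime p dividing n
φ(183) = 183 × (1 - 1/3) × (1 - 1/61) = 120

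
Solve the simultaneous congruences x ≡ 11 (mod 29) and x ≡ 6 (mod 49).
1084

Using Chinese Remainder Theorem:
M = 29 × 49 = 1421
M1 = 49, M2 = 29
y1 = 49^(-1) mod 29 = 16
y2 = 29^(-1) mod 49 = 22
x = (11×49×16 + 6×29×22) mod 1421 = 1084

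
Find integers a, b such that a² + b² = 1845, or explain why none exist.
9² + 42² (a=9, b=42)

Factorization: 1845 = 3^2 × 5 × 41
By Fermat: n is sum of two squares iff every prime p ≡ 3 (mod 4) appears to even power.
All primes ≡ 3 (mod 4) appear to even power.
Search a = 0, 1, 2, … for 1845 - a² a perfect square: first hit at a = 9: 1845 - 81 = 1764 = 42².
1845 = 9² + 42² = 81 + 1764 ✓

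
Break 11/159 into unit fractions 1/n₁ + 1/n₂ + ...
1/15 + 1/398 + 1/316410

Greedy algorithm:
11/159: ceiling(159/11) = 15, use 1/15
2/795: ceiling(795/2) = 398, use 1/398
1/316410: ceiling(316410/1) = 316410, use 1/316410
Result: 11/159 = 1/15 + 1/398 + 1/316410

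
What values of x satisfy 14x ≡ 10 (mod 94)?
x ≡ 41 (mod 47)

gcd(14, 94) = 2, which divides 10, so solutions exist.
Divide through by 2: 7x ≡ 5 (mod 47).
Find 7^(-1) mod 47 by the extended Euclidean algorithm:
47 = 6 × 7 + 5  ⟹  5 = (1)·47 + (-6)·7
7 = 1 × 5 + 2  ⟹  2 = (-1)·47 + (7)·7
5 = 2 × 2 + 1  ⟹  1 = (3)·47 + (-20)·7
So (-20)·7 ≡ 1 (mod 47), i.e. 7^(-1) ≡ -20 ≡ 27 (mod 47).
x ≡ 27 × 5 = 135 ≡ 41 (mod 47).
Check: 14 × 41 = 574 ≡ 10 (mod 94).
x ≡ 41 (mod 47), giving 2 solutions mod 94.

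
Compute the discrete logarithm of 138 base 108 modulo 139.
69

Baby-step giant-step with step n = ⌈√139⌉ = 12.
Baby steps 108^j mod 139 (j:value) for j=0..11: 0:1, 1:108, 2:127, 3:94, 4:5, 5:123, 6:79, 7:53, 8:25, 9:59, 10:117, 11:126.
Giant-step multiplier: 108^(-12) ≡ 108^(138-12) = 108^126 ≡ 129 (mod 139).
Giant steps γ_i = 138·129^i mod 139: γ_0=138, γ_1=10, γ_2=39, γ_3=27, γ_4=8, γ_5=59 (in table at j=9).
x = i·n + j = 5·12 + 9 = 69.
Check: 108^69 ≡ 138 (mod 139).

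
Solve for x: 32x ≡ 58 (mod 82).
x ≡ 30 (mod 41)

gcd(32, 82) = 2, which divides 58, so solutions exist.
Divide through by 2: 16x ≡ 29 (mod 41).
Find 16^(-1) mod 41 by the extended Euclidean algorithm:
41 = 2 × 16 + 9  ⟹  9 = (1)·41 + (-2)·16
16 = 1 × 9 + 7  ⟹  7 = (-1)·41 + (3)·16
9 = 1 × 7 + 2  ⟹  2 = (2)·41 + (-5)·16
7 = 3 × 2 + 1  ⟹  1 = (-7)·41 + (18)·16
So (18)·16 ≡ 1 (mod 41), i.e. 16^(-1) ≡ 18 (mod 41).
x ≡ 18 × 29 = 522 ≡ 30 (mod 41).
Check: 32 × 30 = 960 ≡ 58 (mod 82).
x ≡ 30 (mod 41), giving 2 solutions mod 82.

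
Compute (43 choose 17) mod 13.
3

Using Lucas' theorem:
Write n=43 and k=17 in base 13:
n in base 13: [3, 4]
k in base 13: [1, 4]
C(43,17) mod 13 = ∏ C(n_i, k_i) mod 13
Digit binomials (mod 13): C(3,1) = 3; C(4,4) = 1
Product: 3 × 1 = 3 ≡ 3 (mod 13)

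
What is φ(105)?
48

105 = 3 × 5 × 7
φ(n) = n × ∏(1 - 1/p) for each prime p dividing n
φ(105) = 105 × (1 - 1/3) × (1 - 1/5) × (1 - 1/7) = 48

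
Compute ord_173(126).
86

173 is prime, so ord(126) divides φ(173) = 172.
Divisors of 172: 1, 2, 4, 43, 86, 172.
Repeated squaring: 126^1 ≡ 126, 126^2 ≡ 133, 126^4 ≡ 43, 126^8 ≡ 119, 126^16 ≡ 148, 126^32 ≡ 106, 126^64 ≡ 164, 126^128 ≡ 81 (mod 173).
Test 126^d mod 173 for each divisor d in increasing order:
126^1 ≡ 126
126^2 ≡ 133
126^4 ≡ 43
126^43 = 126^32·126^8·126^2·126^1 ≡ 172
126^86 = 126^64·126^16·126^4·126^2 ≡ 1  ← first divisor giving 1
The order is 86.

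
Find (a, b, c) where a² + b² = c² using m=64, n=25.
(3471, 3200, 4721)

Euclid's formula: a = m² - n², b = 2mn, c = m² + n²
m = 64, n = 25
a = 64² - 25² = 4096 - 625 = 3471
b = 2 × 64 × 25 = 3200
c = 64² + 25² = 4096 + 625 = 4721
Verification: 3471² + 3200² = 12047841 + 10240000 = 22287841 = 4721² ✓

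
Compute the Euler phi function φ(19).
18

19 = 19
φ(n) = n × ∏(1 - 1/p) for each prime p dividing n
φ(19) = 19 × (1 - 1/19) = 18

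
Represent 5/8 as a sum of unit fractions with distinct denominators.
1/2 + 1/8

Greedy algorithm:
5/8: ceiling(8/5) = 2, use 1/2
1/8: ceiling(8/1) = 8, use 1/8
Result: 5/8 = 1/2 + 1/8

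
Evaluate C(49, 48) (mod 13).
10

Using Lucas' theorem:
Write n=49 and k=48 in base 13:
n in base 13: [3, 10]
k in base 13: [3, 9]
C(49,48) mod 13 = ∏ C(n_i, k_i) mod 13
Digit binomials (mod 13): C(3,3) = 1; C(10,9) = 10
Product: 1 × 10 = 10 ≡ 10 (mod 13)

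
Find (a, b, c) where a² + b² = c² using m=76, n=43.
(3927, 6536, 7625)

Euclid's formula: a = m² - n², b = 2mn, c = m² + n²
m = 76, n = 43
a = 76² - 43² = 5776 - 1849 = 3927
b = 2 × 76 × 43 = 6536
c = 76² + 43² = 5776 + 1849 = 7625
Verification: 3927² + 6536² = 15421329 + 42719296 = 58140625 = 7625² ✓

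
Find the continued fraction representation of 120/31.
[3; 1, 6, 1, 3]

Euclidean algorithm steps:
120 = 3 × 31 + 27
31 = 1 × 27 + 4
27 = 6 × 4 + 3
4 = 1 × 3 + 1
3 = 3 × 1 + 0
Continued fraction: [3; 1, 6, 1, 3]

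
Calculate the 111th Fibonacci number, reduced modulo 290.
204

Matrix identity: Q^n = [[F_(n+1), F_n], [F_n, F_(n-1)]] with Q = [[1,1],[1,0]].
n = 111 = 1101111₂. Square-and-multiply, entries mod 290:
Q^1 = [[1,1],[1,0]]
Q^3 = (Q^1)²·Q = [[3,2],[2,1]]
Q^6 = (Q^3)² = [[13,8],[8,5]]
Q^13 = (Q^6)²·Q = [[87,233],[233,144]]
Q^27 = (Q^13)²·Q = [[261,88],[88,173]]
Q^55 = (Q^27)²·Q = [[87,175],[175,202]]
Q^111 = (Q^55)²·Q = [[29,204],[204,115]]
F_111 mod 290 = Q^111[0][1] = 204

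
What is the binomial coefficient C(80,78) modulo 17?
15

Using Lucas' theorem:
Write n=80 and k=78 in base 17:
n in base 17: [4, 12]
k in base 17: [4, 10]
C(80,78) mod 17 = ∏ C(n_i, k_i) mod 17
Digit binomials (mod 17): C(4,4) = 1; C(12,10) = 66 ≡ 15
Product: 1 × 15 = 15 ≡ 15 (mod 17)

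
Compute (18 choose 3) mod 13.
10

Using Lucas' theorem:
Write n=18 and k=3 in base 13:
n in base 13: [1, 5]
k in base 13: [0, 3]
C(18,3) mod 13 = ∏ C(n_i, k_i) mod 13
Digit binomials (mod 13): C(1,0) = 1; C(5,3) = 10
Product: 1 × 10 = 10 ≡ 10 (mod 13)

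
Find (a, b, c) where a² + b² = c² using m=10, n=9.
(19, 180, 181)

Euclid's formula: a = m² - n², b = 2mn, c = m² + n²
m = 10, n = 9
a = 10² - 9² = 100 - 81 = 19
b = 2 × 10 × 9 = 180
c = 10² + 9² = 100 + 81 = 181
Verification: 19² + 180² = 361 + 32400 = 32761 = 181² ✓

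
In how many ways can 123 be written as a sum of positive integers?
2552338241

p(n) counts ways to write n as a sum of positive integers (order ignored).
Euler's pentagonal recurrence: p(k) = p(k-1) + p(k-2) - p(k-5) - p(k-7) + p(k-12) + p(k-15) - ... (offsets j(3j∓1)/2, signs ++--, p(0)=1, p(<0)=0).
DP table for k = 0..122: p(0)=1, p(1)=1, p(2)=2, p(3)=3, p(4)=5, p(5)=7, p(6)=11, p(7)=15, p(8)=22, p(9)=30, p(10)=42, p(11)=56, p(12)=77, p(13)=101, p(14)=135, p(15)=176, p(16)=231, p(17)=297, p(18)=385, p(19)=490, p(20)=627, p(21)=792, p(22)=1002, p(23)=1255, p(24)=1575, p(25)=1958, p(26)=2436, p(27)=3010, p(28)=3718, p(29)=4565, p(30)=5604, p(31)=6842, p(32)=8349, p(33)=10143, p(34)=12310, p(35)=14883, p(36)=17977, p(37)=21637, p(38)=26015, p(39)=31185, p(40)=37338, p(41)=44583, p(42)=53174, p(43)=63261, p(44)=75175, p(45)=89134, p(46)=105558, p(47)=124754, p(48)=147273, p(49)=173525, p(50)=204226, p(51)=239943, p(52)=281589, p(53)=329931, p(54)=386155, p(55)=451276, p(56)=526823, p(57)=614154, p(58)=715220, p(59)=831820, p(60)=966467, p(61)=1121505, p(62)=1300156, p(63)=1505499, p(64)=1741630, p(65)=2012558, p(66)=2323520, p(67)=2679689, p(68)=3087735, p(69)=3554345, p(70)=4087968, p(71)=4697205, p(72)=5392783, p(73)=6185689, p(74)=7089500, p(75)=8118264, p(76)=9289091, p(77)=10619863, p(78)=12132164, p(79)=13848650, p(80)=15796476, p(81)=18004327, p(82)=20506255, p(83)=23338469, p(84)=26543660, p(85)=30167357, p(86)=34262962, p(87)=38887673, p(88)=44108109, p(89)=49995925, p(90)=56634173, p(91)=64112359, p(92)=72533807, p(93)=82010177, p(94)=92669720, p(95)=104651419, p(96)=118114304, p(97)=133230930, p(98)=150198136, p(99)=169229875, p(100)=190569292, p(101)=214481126, p(102)=241265379, p(103)=271248950, p(104)=304801365, p(105)=342325709, p(106)=384276336, p(107)=431149389, p(108)=483502844, p(109)=541946240, p(110)=607163746, p(111)=679903203, p(112)=761002156, p(113)=851376628, p(114)=952050665, p(115)=1064144451, p(116)=1188908248, p(117)=1327710076, p(118)=1482074143, p(119)=1653668665, p(120)=1844349560, p(121)=2056148051, p(122)=2291320912.
Final step: p(123) = p(122) + p(121) - p(118) - p(116) + p(111) + p(108) - p(101) - p(97) + p(88) + p(83) - p(72) - p(66) + p(53) + p(46) - p(31) - p(23) + p(6)
= 2291320912 + 2056148051 - 1482074143 - 1188908248 + 679903203 + 483502844 - 214481126 - 133230930 + 44108109 + 23338469 - 5392783 - 2323520 + 329931 + 105558 - 6842 - 1255 + 11
= 2552338241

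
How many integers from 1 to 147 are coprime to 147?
84

147 = 3 × 7^2
φ(n) = n × ∏(1 - 1/p) for each prime p dividing n
φ(147) = 147 × (1 - 1/3) × (1 - 1/7) = 84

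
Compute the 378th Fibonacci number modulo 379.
0

Matrix identity: Q^n = [[F_(n+1), F_n], [F_n, F_(n-1)]] with Q = [[1,1],[1,0]].
n = 378 = 101111010₂. Square-and-multiply, entries mod 379:
Q^1 = [[1,1],[1,0]]
Q^2 = (Q^1)² = [[2,1],[1,1]]
Q^5 = (Q^2)²·Q = [[8,5],[5,3]]
Q^11 = (Q^5)²·Q = [[144,89],[89,55]]
Q^23 = (Q^11)²·Q = [[130,232],[232,277]]
Q^47 = (Q^23)²·Q = [[283,230],[230,53]]
Q^94 = (Q^47)² = [[339,343],[343,375]]
Q^189 = (Q^94)²·Q = [[311,243],[243,68]]
Q^378 = (Q^189)² = [[1,0],[0,1]]
F_378 mod 379 = Q^378[0][1] = 0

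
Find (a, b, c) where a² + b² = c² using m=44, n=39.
(415, 3432, 3457)

Euclid's formula: a = m² - n², b = 2mn, c = m² + n²
m = 44, n = 39
a = 44² - 39² = 1936 - 1521 = 415
b = 2 × 44 × 39 = 3432
c = 44² + 39² = 1936 + 1521 = 3457
Verification: 415² + 3432² = 172225 + 11778624 = 11950849 = 3457² ✓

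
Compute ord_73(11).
72

73 is prime, so ord(11) divides φ(73) = 72.
Divisors of 72: 1, 2, 3, 4, 6, 8, 9, 12, 18, 24, 36, 72.
Repeated squaring: 11^1 ≡ 11, 11^2 ≡ 48, 11^4 ≡ 41, 11^8 ≡ 2, 11^16 ≡ 4, 11^32 ≡ 16, 11^64 ≡ 37 (mod 73).
Test 11^d mod 73 for each divisor d in increasing order:
11^1 ≡ 11
11^2 ≡ 48
11^3 = 11^2·11^1 ≡ 17
11^4 ≡ 41
11^6 = 11^4·11^2 ≡ 70
11^8 ≡ 2
11^9 = 11^8·11^1 ≡ 22
11^12 = 11^8·11^4 ≡ 9
11^18 = 11^16·11^2 ≡ 46
11^24 = 11^16·11^8 ≡ 8
11^36 = 11^32·11^4 ≡ 72
11^72 = 11^64·11^8 ≡ 1  ← first divisor giving 1
The order is 72.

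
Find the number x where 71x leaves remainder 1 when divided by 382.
113

gcd(71, 382) = 1, so the inverse exists.
Extended Euclidean algorithm on (382, 71):
382 = 5 × 71 + 27  ⟹  27 = (1)·382 + (-5)·71
71 = 2 × 27 + 17  ⟹  17 = (-2)·382 + (11)·71
27 = 1 × 17 + 10  ⟹  10 = (3)·382 + (-16)·71
17 = 1 × 10 + 7  ⟹  7 = (-5)·382 + (27)·71
10 = 1 × 7 + 3  ⟹  3 = (8)·382 + (-43)·71
7 = 2 × 3 + 1  ⟹  1 = (-21)·382 + (113)·71
So (113)·71 ≡ 1 (mod 382), i.e. 71^(-1) ≡ 113 (mod 382).
Check: 71 × 113 = 8023 ≡ 1 (mod 382)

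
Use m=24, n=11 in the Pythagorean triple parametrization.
(455, 528, 697)

Euclid's formula: a = m² - n², b = 2mn, c = m² + n²
m = 24, n = 11
a = 24² - 11² = 576 - 121 = 455
b = 2 × 24 × 11 = 528
c = 24² + 11² = 576 + 121 = 697
Verification: 455² + 528² = 207025 + 278784 = 485809 = 697² ✓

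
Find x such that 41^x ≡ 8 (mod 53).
7

Baby-step giant-step with step n = ⌈√53⌉ = 8.
Baby steps 41^j mod 53 (j:value) for j=0..7: 0:1, 1:41, 2:38, 3:21, 4:13, 5:3, 6:17, 7:8.
h = 8 is already in the table at j=7, so x = 7.
Check: 41^7 ≡ 8 (mod 53).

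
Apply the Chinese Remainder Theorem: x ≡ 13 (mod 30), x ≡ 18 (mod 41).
223

Using Chinese Remainder Theorem:
M = 30 × 41 = 1230
M1 = 41, M2 = 30
y1 = 41^(-1) mod 30 = 11
y2 = 30^(-1) mod 41 = 26
x = (13×41×11 + 18×30×26) mod 1230 = 223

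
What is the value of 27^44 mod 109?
105

Repeated squaring. Binary of 44 = 101100.
27^1 ≡ 27 (mod 109); 27^2 ≡ 75 (mod 109); 27^4 ≡ 66 (mod 109); 27^8 ≡ 105 (mod 109); 27^16 ≡ 16 (mod 109); 27^32 ≡ 38 (mod 109)
27^44 = 27^4 × 27^8 × 27^32 ≡ 105 (mod 109)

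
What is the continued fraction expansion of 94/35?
[2; 1, 2, 5, 2]

Euclidean algorithm steps:
94 = 2 × 35 + 24
35 = 1 × 24 + 11
24 = 2 × 11 + 2
11 = 5 × 2 + 1
2 = 2 × 1 + 0
Continued fraction: [2; 1, 2, 5, 2]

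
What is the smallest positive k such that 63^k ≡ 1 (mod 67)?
66

67 is prime, so ord(63) divides φ(67) = 66.
Divisors of 66: 1, 2, 3, 6, 11, 22, 33, 66.
Repeated squaring: 63^1 ≡ 63, 63^2 ≡ 16, 63^4 ≡ 55, 63^8 ≡ 10, 63^16 ≡ 33, 63^32 ≡ 17, 63^64 ≡ 21 (mod 67).
Test 63^d mod 67 for each divisor d in increasing order:
63^1 ≡ 63
63^2 ≡ 16
63^3 = 63^2·63^1 ≡ 3
63^6 = 63^4·63^2 ≡ 9
63^11 = 63^8·63^2·63^1 ≡ 30
63^22 = 63^16·63^4·63^2 ≡ 29
63^33 = 63^32·63^1 ≡ 66
63^66 = 63^64·63^2 ≡ 1  ← first divisor giving 1
The order is 66.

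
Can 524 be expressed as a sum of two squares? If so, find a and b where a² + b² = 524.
Not possible

Factorization: 524 = 2^2 × 131
By Fermat: n is sum of two squares iff every prime p ≡ 3 (mod 4) appears to even power.
Prime(s) ≡ 3 (mod 4) with odd exponent: [(131, 1)]
Therefore 524 cannot be expressed as a² + b².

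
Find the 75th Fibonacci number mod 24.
2

Matrix identity: Q^n = [[F_(n+1), F_n], [F_n, F_(n-1)]] with Q = [[1,1],[1,0]].
n = 75 = 1001011₂. Square-and-multiply, entries mod 24:
Q^1 = [[1,1],[1,0]]
Q^2 = (Q^1)² = [[2,1],[1,1]]
Q^4 = (Q^2)² = [[5,3],[3,2]]
Q^9 = (Q^4)²·Q = [[7,10],[10,21]]
Q^18 = (Q^9)² = [[5,16],[16,13]]
Q^37 = (Q^18)²·Q = [[17,17],[17,0]]
Q^75 = (Q^37)²·Q = [[3,2],[2,1]]
F_75 mod 24 = Q^75[0][1] = 2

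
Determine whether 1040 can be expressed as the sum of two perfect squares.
4² + 32² (a=4, b=32)

Factorization: 1040 = 2^4 × 5 × 13
By Fermat: n is sum of two squares iff every prime p ≡ 3 (mod 4) appears to even power.
All primes ≡ 3 (mod 4) appear to even power.
Search a = 0, 1, 2, … for 1040 - a² a perfect square: first hit at a = 4: 1040 - 16 = 1024 = 32².
1040 = 4² + 32² = 16 + 1024 ✓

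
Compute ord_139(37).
69

139 is prime, so ord(37) divides φ(139) = 138.
Divisors of 138: 1, 2, 3, 6, 23, 46, 69, 138.
Repeated squaring: 37^1 ≡ 37, 37^2 ≡ 118, 37^4 ≡ 24, 37^8 ≡ 20, 37^16 ≡ 122, 37^32 ≡ 11, 37^64 ≡ 121, 37^128 ≡ 46 (mod 139).
Test 37^d mod 139 for each divisor d in increasing order:
37^1 ≡ 37
37^2 ≡ 118
37^3 = 37^2·37^1 ≡ 57
37^6 = 37^4·37^2 ≡ 52
37^23 = 37^16·37^4·37^2·37^1 ≡ 96
37^46 = 37^32·37^8·37^4·37^2 ≡ 42
37^69 = 37^64·37^4·37^1 ≡ 1  ← first divisor giving 1
The order is 69.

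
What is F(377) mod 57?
1

Matrix identity: Q^n = [[F_(n+1), F_n], [F_n, F_(n-1)]] with Q = [[1,1],[1,0]].
n = 377 = 101111001₂. Square-and-multiply, entries mod 57:
Q^1 = [[1,1],[1,0]]
Q^2 = (Q^1)² = [[2,1],[1,1]]
Q^5 = (Q^2)²·Q = [[8,5],[5,3]]
Q^11 = (Q^5)²·Q = [[30,32],[32,55]]
Q^23 = (Q^11)²·Q = [[27,43],[43,41]]
Q^47 = (Q^23)²·Q = [[30,13],[13,17]]
Q^94 = (Q^47)² = [[43,41],[41,2]]
Q^188 = (Q^94)² = [[53,21],[21,32]]
Q^377 = (Q^188)²·Q = [[19,1],[1,18]]
F_377 mod 57 = Q^377[0][1] = 1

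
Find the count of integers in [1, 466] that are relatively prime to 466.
232

466 = 2 × 233
φ(n) = n × ∏(1 - 1/p) for each prime p dividing n
φ(466) = 466 × (1 - 1/2) × (1 - 1/233) = 232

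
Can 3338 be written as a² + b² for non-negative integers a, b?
23² + 53² (a=23, b=53)

Factorization: 3338 = 2 × 1669
By Fermat: n is sum of two squares iff every prime p ≡ 3 (mod 4) appears to even power.
All primes ≡ 3 (mod 4) appear to even power.
Search a = 0, 1, 2, … for 3338 - a² a perfect square: first hit at a = 23: 3338 - 529 = 2809 = 53².
3338 = 23² + 53² = 529 + 2809 ✓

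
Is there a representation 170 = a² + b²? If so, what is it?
1² + 13² (a=1, b=13)

Factorization: 170 = 2 × 5 × 17
By Fermat: n is sum of two squares iff every prime p ≡ 3 (mod 4) appears to even power.
All primes ≡ 3 (mod 4) appear to even power.
Search a = 0, 1, 2, … for 170 - a² a perfect square: first hit at a = 1: 170 - 1 = 169 = 13².
170 = 1² + 13² = 1 + 169 ✓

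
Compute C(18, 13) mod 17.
0

Using Lucas' theorem:
Write n=18 and k=13 in base 17:
n in base 17: [1, 1]
k in base 17: [0, 13]
C(18,13) mod 17 = ∏ C(n_i, k_i) mod 17
Digit binomials (mod 17): C(1,0) = 1; C(1,13) = 0 (k_i > n_i)
Product: 1 × 0 = 0 ≡ 0 (mod 17)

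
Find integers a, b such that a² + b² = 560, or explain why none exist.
Not possible

Factorization: 560 = 2^4 × 5 × 7
By Fermat: n is sum of two squares iff every prime p ≡ 3 (mod 4) appears to even power.
Prime(s) ≡ 3 (mod 4) with odd exponent: [(7, 1)]
Therefore 560 cannot be expressed as a² + b².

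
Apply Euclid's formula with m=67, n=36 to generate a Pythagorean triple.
(3193, 4824, 5785)

Euclid's formula: a = m² - n², b = 2mn, c = m² + n²
m = 67, n = 36
a = 67² - 36² = 4489 - 1296 = 3193
b = 2 × 67 × 36 = 4824
c = 67² + 36² = 4489 + 1296 = 5785
Verification: 3193² + 4824² = 10195249 + 23270976 = 33466225 = 5785² ✓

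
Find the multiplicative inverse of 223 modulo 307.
201

gcd(223, 307) = 1, so the inverse exists.
Extended Euclidean algorithm on (307, 223):
307 = 1 × 223 + 84  ⟹  84 = (1)·307 + (-1)·223
223 = 2 × 84 + 55  ⟹  55 = (-2)·307 + (3)·223
84 = 1 × 55 + 29  ⟹  29 = (3)·307 + (-4)·223
55 = 1 × 29 + 26  ⟹  26 = (-5)·307 + (7)·223
29 = 1 × 26 + 3  ⟹  3 = (8)·307 + (-11)·223
26 = 8 × 3 + 2  ⟹  2 = (-69)·307 + (95)·223
3 = 1 × 2 + 1  ⟹  1 = (77)·307 + (-106)·223
So (-106)·223 ≡ 1 (mod 307), i.e. 223^(-1) ≡ -106 ≡ 201 (mod 307).
Check: 223 × 201 = 44823 ≡ 1 (mod 307)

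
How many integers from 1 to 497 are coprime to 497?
420

497 = 7 × 71
φ(n) = n × ∏(1 - 1/p) for each prime p dividing n
φ(497) = 497 × (1 - 1/7) × (1 - 1/71) = 420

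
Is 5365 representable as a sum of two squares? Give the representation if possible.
6² + 73² (a=6, b=73)

Factorization: 5365 = 5 × 29 × 37
By Fermat: n is sum of two squares iff every prime p ≡ 3 (mod 4) appears to even power.
All primes ≡ 3 (mod 4) appear to even power.
Search a = 0, 1, 2, … for 5365 - a² a perfect square: first hit at a = 6: 5365 - 36 = 5329 = 73².
5365 = 6² + 73² = 36 + 5329 ✓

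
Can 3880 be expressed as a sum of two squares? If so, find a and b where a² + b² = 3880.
6² + 62² (a=6, b=62)

Factorization: 3880 = 2^3 × 5 × 97
By Fermat: n is sum of two squares iff every prime p ≡ 3 (mod 4) appears to even power.
All primes ≡ 3 (mod 4) appear to even power.
Search a = 0, 1, 2, … for 3880 - a² a perfect square: first hit at a = 6: 3880 - 36 = 3844 = 62².
3880 = 6² + 62² = 36 + 3844 ✓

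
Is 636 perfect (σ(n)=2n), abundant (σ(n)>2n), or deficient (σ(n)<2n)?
abundant

Proper divisors of 636: sum = 1 + 2 + 3 + 4 + 6 + 12 + 53 + 106 + 159 + 212 + 318 = 876
Since 876 > 636, 636 is abundant.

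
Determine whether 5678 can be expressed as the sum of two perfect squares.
Not possible

Factorization: 5678 = 2 × 17 × 167
By Fermat: n is sum of two squares iff every prime p ≡ 3 (mod 4) appears to even power.
Prime(s) ≡ 3 (mod 4) with odd exponent: [(167, 1)]
Therefore 5678 cannot be expressed as a² + b².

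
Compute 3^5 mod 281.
243

Repeated squaring. Binary of 5 = 101.
3^1 ≡ 3 (mod 281); 3^2 ≡ 9 (mod 281); 3^4 ≡ 81 (mod 281)
3^5 = 3^1 × 3^4 ≡ 243 (mod 281)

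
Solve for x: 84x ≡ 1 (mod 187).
118

gcd(84, 187) = 1, so the inverse exists.
Extended Euclidean algorithm on (187, 84):
187 = 2 × 84 + 19  ⟹  19 = (1)·187 + (-2)·84
84 = 4 × 19 + 8  ⟹  8 = (-4)·187 + (9)·84
19 = 2 × 8 + 3  ⟹  3 = (9)·187 + (-20)·84
8 = 2 × 3 + 2  ⟹  2 = (-22)·187 + (49)·84
3 = 1 × 2 + 1  ⟹  1 = (31)·187 + (-69)·84
So (-69)·84 ≡ 1 (mod 187), i.e. 84^(-1) ≡ -69 ≡ 118 (mod 187).
Check: 84 × 118 = 9912 ≡ 1 (mod 187)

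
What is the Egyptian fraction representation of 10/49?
1/5 + 1/245

Greedy algorithm:
10/49: ceiling(49/10) = 5, use 1/5
1/245: ceiling(245/1) = 245, use 1/245
Result: 10/49 = 1/5 + 1/245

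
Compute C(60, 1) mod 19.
3

Using Lucas' theorem:
Write n=60 and k=1 in base 19:
n in base 19: [3, 3]
k in base 19: [0, 1]
C(60,1) mod 19 = ∏ C(n_i, k_i) mod 19
Digit binomials (mod 19): C(3,0) = 1; C(3,1) = 3
Product: 1 × 3 = 3 ≡ 3 (mod 19)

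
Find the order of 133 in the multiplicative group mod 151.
150

151 is prime, so ord(133) divides φ(151) = 150.
Divisors of 150: 1, 2, 3, 5, 6, 10, 15, 25, 30, 50, 75, 150.
Repeated squaring: 133^1 ≡ 133, 133^2 ≡ 22, 133^4 ≡ 31, 133^8 ≡ 55, 133^16 ≡ 5, 133^32 ≡ 25, 133^64 ≡ 21, 133^128 ≡ 139 (mod 151).
Test 133^d mod 151 for each divisor d in increasing order:
133^1 ≡ 133
133^2 ≡ 22
133^3 = 133^2·133^1 ≡ 57
133^5 = 133^4·133^1 ≡ 46
133^6 = 133^4·133^2 ≡ 78
133^10 = 133^8·133^2 ≡ 2
133^15 = 133^8·133^4·133^2·133^1 ≡ 92
133^25 = 133^16·133^8·133^1 ≡ 33
133^30 = 133^16·133^8·133^4·133^2 ≡ 8
133^50 = 133^32·133^16·133^2 ≡ 32
133^75 = 133^64·133^8·133^2·133^1 ≡ 150
133^150 = 133^128·133^16·133^4·133^2 ≡ 1  ← first divisor giving 1
The order is 150.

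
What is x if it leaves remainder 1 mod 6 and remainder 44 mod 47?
91

Using Chinese Remainder Theorem:
M = 6 × 47 = 282
M1 = 47, M2 = 6
y1 = 47^(-1) mod 6 = 5
y2 = 6^(-1) mod 47 = 8
x = (1×47×5 + 44×6×8) mod 282 = 91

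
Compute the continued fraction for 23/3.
[7; 1, 2]

Euclidean algorithm steps:
23 = 7 × 3 + 2
3 = 1 × 2 + 1
2 = 2 × 1 + 0
Continued fraction: [7; 1, 2]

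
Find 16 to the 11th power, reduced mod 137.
72

Repeated squaring. Binary of 11 = 1011.
16^1 ≡ 16 (mod 137); 16^2 ≡ 119 (mod 137); 16^4 ≡ 50 (mod 137); 16^8 ≡ 34 (mod 137)
16^11 = 16^1 × 16^2 × 16^8 ≡ 72 (mod 137)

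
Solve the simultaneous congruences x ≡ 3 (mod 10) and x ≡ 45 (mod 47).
233

Using Chinese Remainder Theorem:
M = 10 × 47 = 470
M1 = 47, M2 = 10
y1 = 47^(-1) mod 10 = 3
y2 = 10^(-1) mod 47 = 33
x = (3×47×3 + 45×10×33) mod 470 = 233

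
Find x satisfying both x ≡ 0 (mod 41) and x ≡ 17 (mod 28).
1025

Using Chinese Remainder Theorem:
M = 41 × 28 = 1148
M1 = 28, M2 = 41
y1 = 28^(-1) mod 41 = 22
y2 = 41^(-1) mod 28 = 13
x = (0×28×22 + 17×41×13) mod 1148 = 1025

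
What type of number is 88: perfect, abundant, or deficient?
abundant

Proper divisors of 88: sum = 1 + 2 + 4 + 8 + 11 + 22 + 44 = 92
Since 92 > 88, 88 is abundant.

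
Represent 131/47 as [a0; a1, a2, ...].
[2; 1, 3, 1, 2, 3]

Euclidean algorithm steps:
131 = 2 × 47 + 37
47 = 1 × 37 + 10
37 = 3 × 10 + 7
10 = 1 × 7 + 3
7 = 2 × 3 + 1
3 = 3 × 1 + 0
Continued fraction: [2; 1, 3, 1, 2, 3]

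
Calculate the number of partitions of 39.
31185

p(n) counts ways to write n as a sum of positive integers (order ignored).
Euler's pentagonal recurrence: p(k) = p(k-1) + p(k-2) - p(k-5) - p(k-7) + p(k-12) + p(k-15) - ... (offsets j(3j∓1)/2, signs ++--, p(0)=1, p(<0)=0).
DP table for k = 0..38: p(0)=1, p(1)=1, p(2)=2, p(3)=3, p(4)=5, p(5)=7, p(6)=11, p(7)=15, p(8)=22, p(9)=30, p(10)=42, p(11)=56, p(12)=77, p(13)=101, p(14)=135, p(15)=176, p(16)=231, p(17)=297, p(18)=385, p(19)=490, p(20)=627, p(21)=792, p(22)=1002, p(23)=1255, p(24)=1575, p(25)=1958, p(26)=2436, p(27)=3010, p(28)=3718, p(29)=4565, p(30)=5604, p(31)=6842, p(32)=8349, p(33)=10143, p(34)=12310, p(35)=14883, p(36)=17977, p(37)=21637, p(38)=26015.
Final step: p(39) = p(38) + p(37) - p(34) - p(32) + p(27) + p(24) - p(17) - p(13) + p(4)
= 26015 + 21637 - 12310 - 8349 + 3010 + 1575 - 297 - 101 + 5
= 31185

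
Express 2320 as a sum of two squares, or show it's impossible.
4² + 48² (a=4, b=48)

Factorization: 2320 = 2^4 × 5 × 29
By Fermat: n is sum of two squares iff every prime p ≡ 3 (mod 4) appears to even power.
All primes ≡ 3 (mod 4) appear to even power.
Search a = 0, 1, 2, … for 2320 - a² a perfect square: first hit at a = 4: 2320 - 16 = 2304 = 48².
2320 = 4² + 48² = 16 + 2304 ✓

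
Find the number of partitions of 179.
625846753120

p(n) counts ways to write n as a sum of positive integers (order ignored).
Euler's pentagonal recurrence: p(k) = p(k-1) + p(k-2) - p(k-5) - p(k-7) + p(k-12) + p(k-15) - ... (offsets j(3j∓1)/2, signs ++--, p(0)=1, p(<0)=0).
DP table for k = 0..178: p(0)=1, p(1)=1, p(2)=2, p(3)=3, p(4)=5, p(5)=7, p(6)=11, p(7)=15, p(8)=22, p(9)=30, p(10)=42, p(11)=56, p(12)=77, p(13)=101, p(14)=135, p(15)=176, p(16)=231, p(17)=297, p(18)=385, p(19)=490, p(20)=627, p(21)=792, p(22)=1002, p(23)=1255, p(24)=1575, p(25)=1958, p(26)=2436, p(27)=3010, p(28)=3718, p(29)=4565, p(30)=5604, p(31)=6842, p(32)=8349, p(33)=10143, p(34)=12310, p(35)=14883, p(36)=17977, p(37)=21637, p(38)=26015, p(39)=31185, p(40)=37338, p(41)=44583, p(42)=53174, p(43)=63261, p(44)=75175, p(45)=89134, p(46)=105558, p(47)=124754, p(48)=147273, p(49)=173525, p(50)=204226, p(51)=239943, p(52)=281589, p(53)=329931, p(54)=386155, p(55)=451276, p(56)=526823, p(57)=614154, p(58)=715220, p(59)=831820, p(60)=966467, p(61)=1121505, p(62)=1300156, p(63)=1505499, p(64)=1741630, p(65)=2012558, p(66)=2323520, p(67)=2679689, p(68)=3087735, p(69)=3554345, p(70)=4087968, p(71)=4697205, p(72)=5392783, p(73)=6185689, p(74)=7089500, p(75)=8118264, p(76)=9289091, p(77)=10619863, p(78)=12132164, p(79)=13848650, p(80)=15796476, p(81)=18004327, p(82)=20506255, p(83)=23338469, p(84)=26543660, p(85)=30167357, p(86)=34262962, p(87)=38887673, p(88)=44108109, p(89)=49995925, p(90)=56634173, p(91)=64112359, p(92)=72533807, p(93)=82010177, p(94)=92669720, p(95)=104651419, p(96)=118114304, p(97)=133230930, p(98)=150198136, p(99)=169229875, p(100)=190569292, p(101)=214481126, p(102)=241265379, p(103)=271248950, p(104)=304801365, p(105)=342325709, p(106)=384276336, p(107)=431149389, p(108)=483502844, p(109)=541946240, p(110)=607163746, p(111)=679903203, p(112)=761002156, p(113)=851376628, p(114)=952050665, p(115)=1064144451, p(116)=1188908248, p(117)=1327710076, p(118)=1482074143, p(119)=1653668665, p(120)=1844349560, p(121)=2056148051, p(122)=2291320912, p(123)=2552338241, p(124)=2841940500, p(125)=3163127352, p(126)=3519222692, p(127)=3913864295, p(128)=4351078600, p(129)=4835271870, p(130)=5371315400, p(131)=5964539504, p(132)=6620830889, p(133)=7346629512, p(134)=8149040695, p(135)=9035836076, p(136)=10015581680, p(137)=11097645016, p(138)=12292341831, p(139)=13610949895, p(140)=15065878135, p(141)=16670689208, p(142)=18440293320, p(143)=20390982757, p(144)=22540654445, p(145)=24908858009, p(146)=27517052599, p(147)=30388671978, p(148)=33549419497, p(149)=37027355200, p(150)=40853235313, p(151)=45060624582, p(152)=49686288421, p(153)=54770336324, p(154)=60356673280, p(155)=66493182097, p(156)=73232243759, p(157)=80630964769, p(158)=88751778802, p(159)=97662728555, p(160)=107438159466, p(161)=118159068427, p(162)=129913904637, p(163)=142798995930, p(164)=156919475295, p(165)=172389800255, p(166)=189334822579, p(167)=207890420102, p(168)=228204732751, p(169)=250438925115, p(170)=274768617130, p(171)=301384802048, p(172)=330495499613, p(173)=362326859895, p(174)=397125074750, p(175)=435157697830, p(176)=476715857290, p(177)=522115831195, p(178)=571701605655.
Final step: p(179) = p(178) + p(177) - p(174) - p(172) + p(167) + p(164) - p(157) - p(153) + p(144) + p(139) - p(128) - p(122) + p(109) + p(102) - p(87) - p(79) + p(62) + p(53) - p(34) - p(24) + p(3)
= 571701605655 + 522115831195 - 397125074750 - 330495499613 + 207890420102 + 156919475295 - 80630964769 - 54770336324 + 22540654445 + 13610949895 - 4351078600 - 2291320912 + 541946240 + 241265379 - 38887673 - 13848650 + 1300156 + 329931 - 12310 - 1575 + 3
= 625846753120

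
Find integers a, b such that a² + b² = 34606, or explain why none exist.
Not possible

Factorization: 34606 = 2 × 11^3 × 13
By Fermat: n is sum of two squares iff every prime p ≡ 3 (mod 4) appears to even power.
Prime(s) ≡ 3 (mod 4) with odd exponent: [(11, 3)]
Therefore 34606 cannot be expressed as a² + b².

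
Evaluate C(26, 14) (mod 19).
0

Using Lucas' theorem:
Write n=26 and k=14 in base 19:
n in base 19: [1, 7]
k in base 19: [0, 14]
C(26,14) mod 19 = ∏ C(n_i, k_i) mod 19
Digit binomials (mod 19): C(1,0) = 1; C(7,14) = 0 (k_i > n_i)
Product: 1 × 0 = 0 ≡ 0 (mod 19)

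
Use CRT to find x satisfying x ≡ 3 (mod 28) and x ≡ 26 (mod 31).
367

Using Chinese Remainder Theorem:
M = 28 × 31 = 868
M1 = 31, M2 = 28
y1 = 31^(-1) mod 28 = 19
y2 = 28^(-1) mod 31 = 10
x = (3×31×19 + 26×28×10) mod 868 = 367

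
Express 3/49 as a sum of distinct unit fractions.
1/17 + 1/417 + 1/347361

Greedy algorithm:
3/49: ceiling(49/3) = 17, use 1/17
2/833: ceiling(833/2) = 417, use 1/417
1/347361: ceiling(347361/1) = 347361, use 1/347361
Result: 3/49 = 1/17 + 1/417 + 1/347361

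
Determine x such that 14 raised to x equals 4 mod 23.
18

Baby-step giant-step with step n = ⌈√23⌉ = 5.
Baby steps 14^j mod 23 (j:value) for j=0..4: 0:1, 1:14, 2:12, 3:7, 4:6.
Giant-step multiplier: 14^(-5) ≡ 14^(22-5) = 14^17 ≡ 20 (mod 23).
Giant steps γ_i = 4·20^i mod 23: γ_0=4, γ_1=11, γ_2=13, γ_3=7 (in table at j=3).
x = i·n + j = 3·5 + 3 = 18.
Check: 14^18 ≡ 4 (mod 23).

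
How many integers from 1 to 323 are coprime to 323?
288

323 = 17 × 19
φ(n) = n × ∏(1 - 1/p) for each prime p dividing n
φ(323) = 323 × (1 - 1/17) × (1 - 1/19) = 288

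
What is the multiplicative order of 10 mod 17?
16

17 is prime, so ord(10) divides φ(17) = 16.
Divisors of 16: 1, 2, 4, 8, 16.
Repeated squaring: 10^1 ≡ 10, 10^2 ≡ 15, 10^4 ≡ 4, 10^8 ≡ 16, 10^16 ≡ 1 (mod 17).
Test 10^d mod 17 for each divisor d in increasing order:
10^1 ≡ 10
10^2 ≡ 15
10^4 ≡ 4
10^8 ≡ 16
10^16 ≡ 1  ← first divisor giving 1
The order is 16.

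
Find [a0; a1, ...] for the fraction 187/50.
[3; 1, 2, 1, 5, 2]

Euclidean algorithm steps:
187 = 3 × 50 + 37
50 = 1 × 37 + 13
37 = 2 × 13 + 11
13 = 1 × 11 + 2
11 = 5 × 2 + 1
2 = 2 × 1 + 0
Continued fraction: [3; 1, 2, 1, 5, 2]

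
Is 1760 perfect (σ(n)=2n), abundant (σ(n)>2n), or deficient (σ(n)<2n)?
abundant

Proper divisors of 1760: sum = 1 + 2 + 4 + 5 + 8 + 10 + 11 + 16 + ... + 220 + 352 + 440 + 880 (23 divisors) = 2776
Since 2776 > 1760, 1760 is abundant.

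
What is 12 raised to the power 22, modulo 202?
146

Repeated squaring. Binary of 22 = 10110.
12^1 ≡ 12 (mod 202); 12^2 ≡ 144 (mod 202); 12^4 ≡ 132 (mod 202); 12^8 ≡ 52 (mod 202); 12^16 ≡ 78 (mod 202)
12^22 = 12^2 × 12^4 × 12^16 ≡ 146 (mod 202)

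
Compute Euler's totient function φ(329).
276

329 = 7 × 47
φ(n) = n × ∏(1 - 1/p) for each prime p dividing n
φ(329) = 329 × (1 - 1/7) × (1 - 1/47) = 276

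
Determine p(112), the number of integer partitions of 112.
761002156

p(n) counts ways to write n as a sum of positive integers (order ignored).
Euler's pentagonal recurrence: p(k) = p(k-1) + p(k-2) - p(k-5) - p(k-7) + p(k-12) + p(k-15) - ... (offsets j(3j∓1)/2, signs ++--, p(0)=1, p(<0)=0).
DP table for k = 0..111: p(0)=1, p(1)=1, p(2)=2, p(3)=3, p(4)=5, p(5)=7, p(6)=11, p(7)=15, p(8)=22, p(9)=30, p(10)=42, p(11)=56, p(12)=77, p(13)=101, p(14)=135, p(15)=176, p(16)=231, p(17)=297, p(18)=385, p(19)=490, p(20)=627, p(21)=792, p(22)=1002, p(23)=1255, p(24)=1575, p(25)=1958, p(26)=2436, p(27)=3010, p(28)=3718, p(29)=4565, p(30)=5604, p(31)=6842, p(32)=8349, p(33)=10143, p(34)=12310, p(35)=14883, p(36)=17977, p(37)=21637, p(38)=26015, p(39)=31185, p(40)=37338, p(41)=44583, p(42)=53174, p(43)=63261, p(44)=75175, p(45)=89134, p(46)=105558, p(47)=124754, p(48)=147273, p(49)=173525, p(50)=204226, p(51)=239943, p(52)=281589, p(53)=329931, p(54)=386155, p(55)=451276, p(56)=526823, p(57)=614154, p(58)=715220, p(59)=831820, p(60)=966467, p(61)=1121505, p(62)=1300156, p(63)=1505499, p(64)=1741630, p(65)=2012558, p(66)=2323520, p(67)=2679689, p(68)=3087735, p(69)=3554345, p(70)=4087968, p(71)=4697205, p(72)=5392783, p(73)=6185689, p(74)=7089500, p(75)=8118264, p(76)=9289091, p(77)=10619863, p(78)=12132164, p(79)=13848650, p(80)=15796476, p(81)=18004327, p(82)=20506255, p(83)=23338469, p(84)=26543660, p(85)=30167357, p(86)=34262962, p(87)=38887673, p(88)=44108109, p(89)=49995925, p(90)=56634173, p(91)=64112359, p(92)=72533807, p(93)=82010177, p(94)=92669720, p(95)=104651419, p(96)=118114304, p(97)=133230930, p(98)=150198136, p(99)=169229875, p(100)=190569292, p(101)=214481126, p(102)=241265379, p(103)=271248950, p(104)=304801365, p(105)=342325709, p(106)=384276336, p(107)=431149389, p(108)=483502844, p(109)=541946240, p(110)=607163746, p(111)=679903203.
Final step: p(112) = p(111) + p(110) - p(107) - p(105) + p(100) + p(97) - p(90) - p(86) + p(77) + p(72) - p(61) - p(55) + p(42) + p(35) - p(20) - p(12)
= 679903203 + 607163746 - 431149389 - 342325709 + 190569292 + 133230930 - 56634173 - 34262962 + 10619863 + 5392783 - 1121505 - 451276 + 53174 + 14883 - 627 - 77
= 761002156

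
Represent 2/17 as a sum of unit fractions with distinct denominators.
1/9 + 1/153

Greedy algorithm:
2/17: ceiling(17/2) = 9, use 1/9
1/153: ceiling(153/1) = 153, use 1/153
Result: 2/17 = 1/9 + 1/153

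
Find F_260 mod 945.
465

Matrix identity: Q^n = [[F_(n+1), F_n], [F_n, F_(n-1)]] with Q = [[1,1],[1,0]].
n = 260 = 100000100₂. Square-and-multiply, entries mod 945:
Q^1 = [[1,1],[1,0]]
Q^2 = (Q^1)² = [[2,1],[1,1]]
Q^4 = (Q^2)² = [[5,3],[3,2]]
Q^8 = (Q^4)² = [[34,21],[21,13]]
Q^16 = (Q^8)² = [[652,42],[42,610]]
Q^32 = (Q^16)² = [[673,84],[84,589]]
Q^65 = (Q^32)²·Q = [[883,715],[715,168]]
Q^130 = (Q^65)² = [[44,190],[190,799]]
Q^260 = (Q^130)² = [[236,465],[465,716]]
F_260 mod 945 = Q^260[0][1] = 465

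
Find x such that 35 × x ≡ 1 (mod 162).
125

gcd(35, 162) = 1, so the inverse exists.
Extended Euclidean algorithm on (162, 35):
162 = 4 × 35 + 22  ⟹  22 = (1)·162 + (-4)·35
35 = 1 × 22 + 13  ⟹  13 = (-1)·162 + (5)·35
22 = 1 × 13 + 9  ⟹  9 = (2)·162 + (-9)·35
13 = 1 × 9 + 4  ⟹  4 = (-3)·162 + (14)·35
9 = 2 × 4 + 1  ⟹  1 = (8)·162 + (-37)·35
So (-37)·35 ≡ 1 (mod 162), i.e. 35^(-1) ≡ -37 ≡ 125 (mod 162).
Check: 35 × 125 = 4375 ≡ 1 (mod 162)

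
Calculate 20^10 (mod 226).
62

Repeated squaring. Binary of 10 = 1010.
20^1 ≡ 20 (mod 226); 20^2 ≡ 174 (mod 226); 20^4 ≡ 218 (mod 226); 20^8 ≡ 64 (mod 226)
20^10 = 20^2 × 20^8 ≡ 62 (mod 226)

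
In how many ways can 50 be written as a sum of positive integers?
204226

p(n) counts ways to write n as a sum of positive integers (order ignored).
Euler's pentagonal recurrence: p(k) = p(k-1) + p(k-2) - p(k-5) - p(k-7) + p(k-12) + p(k-15) - ... (offsets j(3j∓1)/2, signs ++--, p(0)=1, p(<0)=0).
DP table for k = 0..49: p(0)=1, p(1)=1, p(2)=2, p(3)=3, p(4)=5, p(5)=7, p(6)=11, p(7)=15, p(8)=22, p(9)=30, p(10)=42, p(11)=56, p(12)=77, p(13)=101, p(14)=135, p(15)=176, p(16)=231, p(17)=297, p(18)=385, p(19)=490, p(20)=627, p(21)=792, p(22)=1002, p(23)=1255, p(24)=1575, p(25)=1958, p(26)=2436, p(27)=3010, p(28)=3718, p(29)=4565, p(30)=5604, p(31)=6842, p(32)=8349, p(33)=10143, p(34)=12310, p(35)=14883, p(36)=17977, p(37)=21637, p(38)=26015, p(39)=31185, p(40)=37338, p(41)=44583, p(42)=53174, p(43)=63261, p(44)=75175, p(45)=89134, p(46)=105558, p(47)=124754, p(48)=147273, p(49)=173525.
Final step: p(50) = p(49) + p(48) - p(45) - p(43) + p(38) + p(35) - p(28) - p(24) + p(15) + p(10)
= 173525 + 147273 - 89134 - 63261 + 26015 + 14883 - 3718 - 1575 + 176 + 42
= 204226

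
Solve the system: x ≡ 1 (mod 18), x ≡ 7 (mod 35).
217

Using Chinese Remainder Theorem:
M = 18 × 35 = 630
M1 = 35, M2 = 18
y1 = 35^(-1) mod 18 = 17
y2 = 18^(-1) mod 35 = 2
x = (1×35×17 + 7×18×2) mod 630 = 217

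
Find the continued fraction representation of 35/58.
[0; 1, 1, 1, 1, 11]

Euclidean algorithm steps:
35 = 0 × 58 + 35
58 = 1 × 35 + 23
35 = 1 × 23 + 12
23 = 1 × 12 + 11
12 = 1 × 11 + 1
11 = 11 × 1 + 0
Continued fraction: [0; 1, 1, 1, 1, 11]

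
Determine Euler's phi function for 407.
360

407 = 11 × 37
φ(n) = n × ∏(1 - 1/p) for each prime p dividing n
φ(407) = 407 × (1 - 1/11) × (1 - 1/37) = 360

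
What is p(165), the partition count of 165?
172389800255

p(n) counts ways to write n as a sum of positive integers (order ignored).
Euler's pentagonal recurrence: p(k) = p(k-1) + p(k-2) - p(k-5) - p(k-7) + p(k-12) + p(k-15) - ... (offsets j(3j∓1)/2, signs ++--, p(0)=1, p(<0)=0).
DP table for k = 0..164: p(0)=1, p(1)=1, p(2)=2, p(3)=3, p(4)=5, p(5)=7, p(6)=11, p(7)=15, p(8)=22, p(9)=30, p(10)=42, p(11)=56, p(12)=77, p(13)=101, p(14)=135, p(15)=176, p(16)=231, p(17)=297, p(18)=385, p(19)=490, p(20)=627, p(21)=792, p(22)=1002, p(23)=1255, p(24)=1575, p(25)=1958, p(26)=2436, p(27)=3010, p(28)=3718, p(29)=4565, p(30)=5604, p(31)=6842, p(32)=8349, p(33)=10143, p(34)=12310, p(35)=14883, p(36)=17977, p(37)=21637, p(38)=26015, p(39)=31185, p(40)=37338, p(41)=44583, p(42)=53174, p(43)=63261, p(44)=75175, p(45)=89134, p(46)=105558, p(47)=124754, p(48)=147273, p(49)=173525, p(50)=204226, p(51)=239943, p(52)=281589, p(53)=329931, p(54)=386155, p(55)=451276, p(56)=526823, p(57)=614154, p(58)=715220, p(59)=831820, p(60)=966467, p(61)=1121505, p(62)=1300156, p(63)=1505499, p(64)=1741630, p(65)=2012558, p(66)=2323520, p(67)=2679689, p(68)=3087735, p(69)=3554345, p(70)=4087968, p(71)=4697205, p(72)=5392783, p(73)=6185689, p(74)=7089500, p(75)=8118264, p(76)=9289091, p(77)=10619863, p(78)=12132164, p(79)=13848650, p(80)=15796476, p(81)=18004327, p(82)=20506255, p(83)=23338469, p(84)=26543660, p(85)=30167357, p(86)=34262962, p(87)=38887673, p(88)=44108109, p(89)=49995925, p(90)=56634173, p(91)=64112359, p(92)=72533807, p(93)=82010177, p(94)=92669720, p(95)=104651419, p(96)=118114304, p(97)=133230930, p(98)=150198136, p(99)=169229875, p(100)=190569292, p(101)=214481126, p(102)=241265379, p(103)=271248950, p(104)=304801365, p(105)=342325709, p(106)=384276336, p(107)=431149389, p(108)=483502844, p(109)=541946240, p(110)=607163746, p(111)=679903203, p(112)=761002156, p(113)=851376628, p(114)=952050665, p(115)=1064144451, p(116)=1188908248, p(117)=1327710076, p(118)=1482074143, p(119)=1653668665, p(120)=1844349560, p(121)=2056148051, p(122)=2291320912, p(123)=2552338241, p(124)=2841940500, p(125)=3163127352, p(126)=3519222692, p(127)=3913864295, p(128)=4351078600, p(129)=4835271870, p(130)=5371315400, p(131)=5964539504, p(132)=6620830889, p(133)=7346629512, p(134)=8149040695, p(135)=9035836076, p(136)=10015581680, p(137)=11097645016, p(138)=12292341831, p(139)=13610949895, p(140)=15065878135, p(141)=16670689208, p(142)=18440293320, p(143)=20390982757, p(144)=22540654445, p(145)=24908858009, p(146)=27517052599, p(147)=30388671978, p(148)=33549419497, p(149)=37027355200, p(150)=40853235313, p(151)=45060624582, p(152)=49686288421, p(153)=54770336324, p(154)=60356673280, p(155)=66493182097, p(156)=73232243759, p(157)=80630964769, p(158)=88751778802, p(159)=97662728555, p(160)=107438159466, p(161)=118159068427, p(162)=129913904637, p(163)=142798995930, p(164)=156919475295.
Final step: p(165) = p(164) + p(163) - p(160) - p(158) + p(153) + p(150) - p(143) - p(139) + p(130) + p(125) - p(114) - p(108) + p(95) + p(88) - p(73) - p(65) + p(48) + p(39) - p(20) - p(10)
= 156919475295 + 142798995930 - 107438159466 - 88751778802 + 54770336324 + 40853235313 - 20390982757 - 13610949895 + 5371315400 + 3163127352 - 952050665 - 483502844 + 104651419 + 44108109 - 6185689 - 2012558 + 147273 + 31185 - 627 - 42
= 172389800255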